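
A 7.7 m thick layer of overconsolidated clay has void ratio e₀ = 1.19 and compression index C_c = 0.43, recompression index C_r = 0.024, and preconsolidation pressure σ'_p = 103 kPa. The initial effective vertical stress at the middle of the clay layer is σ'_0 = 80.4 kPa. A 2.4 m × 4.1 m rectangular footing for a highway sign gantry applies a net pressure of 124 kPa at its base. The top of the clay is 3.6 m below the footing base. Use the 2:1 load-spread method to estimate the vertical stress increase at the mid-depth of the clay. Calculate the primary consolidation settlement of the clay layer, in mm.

Mid-depth of clay below the footing base: z = 3.6 + 7.7/2 = 7.45 m.
Stress increase at mid-clay by the 2:1 spreading method:
Δσ = qBL/((B+z)(L+z)) = 124×2.4×4.1/((2.4+7.45)(4.1+7.45)) = 10.725 kPa
Final effective stress: σ'_f = 80.4 + 10.725 = 91.125 kPa.
σ'_f = 91.125 ≤ σ'_p = 103 kPa, so the clay remains overconsolidated and only the recompression index applies:
S_c = C_r·H/(1+e₀)·log₁₀(σ'_f/σ'_0) = 0.024×7.7/2.19×log₁₀(91.125/80.4)
    = 0.084384 × 0.054381 = 0.004589 m

S_c ≈ 4.59 mm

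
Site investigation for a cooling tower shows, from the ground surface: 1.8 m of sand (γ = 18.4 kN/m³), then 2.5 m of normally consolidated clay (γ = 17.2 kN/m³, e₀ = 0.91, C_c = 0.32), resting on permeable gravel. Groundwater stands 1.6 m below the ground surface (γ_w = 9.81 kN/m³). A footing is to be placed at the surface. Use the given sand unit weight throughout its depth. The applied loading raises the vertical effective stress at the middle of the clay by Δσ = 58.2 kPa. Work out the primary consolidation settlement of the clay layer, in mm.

Mid-depth of clay below the ground surface: z = 1.8 + 2.5/2 = 3.05 m.
Total vertical stress at mid-clay: σ_v = 18.4×1.8 + 17.2×1.25 = 54.62 kPa.
Pore pressure: u = 9.81×(3.05 − 1.6) = 14.225 kPa.
Initial effective stress: σ'_0 = σ_v − u = 54.62 − 14.225 = 40.395 kPa.
Final effective stress: σ'_f = σ'_0 + Δσ = 40.395 + 58.2 = 98.595 kPa.
Normally consolidated clay, so the full stress increment lies on the virgin compression line:
S_c = C_c·H/(1+e₀)·log₁₀(σ'_f/σ'_0) = 0.32×2.5/(1+0.91)×log₁₀(98.595/40.395)
    = 0.41885 × 0.38753 = 0.1623 m

S_c ≈ 162 mm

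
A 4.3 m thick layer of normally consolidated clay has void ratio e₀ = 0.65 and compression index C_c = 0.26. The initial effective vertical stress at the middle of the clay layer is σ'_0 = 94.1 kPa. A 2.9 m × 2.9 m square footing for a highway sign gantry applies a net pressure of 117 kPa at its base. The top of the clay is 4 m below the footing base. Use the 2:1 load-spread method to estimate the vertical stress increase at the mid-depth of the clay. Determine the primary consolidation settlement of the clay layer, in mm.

Mid-depth of clay below the footing base: z = 4 + 4.3/2 = 6.15 m.
Stress increase at mid-clay by the 2:1 spreading method:
Δσ = qBL/((B+z)(L+z)) = 117×2.9×2.9/((2.9+6.15)(2.9+6.15)) = 12.014 kPa
Final effective stress: σ'_f = σ'_0 + Δσ = 94.1 + 12.014 = 106.11 kPa.
Normally consolidated clay, so the full stress increment lies on the virgin compression line:
S_c = C_c·H/(1+e₀)·log₁₀(σ'_f/σ'_0) = 0.26×4.3/(1+0.65)×log₁₀(106.11/94.1)
    = 0.67758 × 0.052167 = 0.03535 m

S_c ≈ 35.3 mm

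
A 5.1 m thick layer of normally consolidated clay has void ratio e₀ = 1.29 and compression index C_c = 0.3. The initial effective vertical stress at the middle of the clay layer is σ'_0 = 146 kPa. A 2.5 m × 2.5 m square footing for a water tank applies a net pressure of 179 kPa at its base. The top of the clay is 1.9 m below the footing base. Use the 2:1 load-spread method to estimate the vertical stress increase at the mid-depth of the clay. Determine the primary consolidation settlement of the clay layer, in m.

Mid-depth of clay below the footing base: z = 1.9 + 5.1/2 = 4.45 m.
Stress increase at mid-clay by the 2:1 spreading method:
Δσ = qBL/((B+z)(L+z)) = 179×2.5×2.5/((2.5+4.45)(2.5+4.45)) = 23.161 kPa
Final effective stress: σ'_f = σ'_0 + Δσ = 146 + 23.161 = 169.16 kPa.
Normally consolidated clay, so the full stress increment lies on the virgin compression line:
S_c = C_c·H/(1+e₀)·log₁₀(σ'_f/σ'_0) = 0.3×5.1/(1+1.29)×log₁₀(169.16/146)
    = 0.66812 × 0.063945 = 0.04272 m

S_c ≈ 0.0427 m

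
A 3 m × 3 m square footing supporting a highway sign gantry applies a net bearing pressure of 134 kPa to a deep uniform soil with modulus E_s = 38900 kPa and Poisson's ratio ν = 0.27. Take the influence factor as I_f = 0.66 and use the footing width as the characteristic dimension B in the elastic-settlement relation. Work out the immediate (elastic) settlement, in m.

S_e ≈ 0.00632 m

Immediate (elastic) settlement: S_e = q·B·(1−ν²)/E_s · I_f.
S_e = 134 × 3 × (1 − 0.27²) / 38900 × 0.66
    = 134 × 3 × 0.9271 / 38900 × 0.66
    = 0.006323 m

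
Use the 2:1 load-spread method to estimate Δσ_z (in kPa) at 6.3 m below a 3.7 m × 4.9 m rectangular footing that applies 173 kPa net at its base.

By the 2:1 method the load spreads at 1 horizontal : 2 vertical, so at depth z the loaded area has grown by z in each plan dimension:
Δσ = qBL/((B+z)(L+z)) = 173×3.7×4.9/((3.7+6.3)(4.9+6.3)) = 28.004 kPa

Δσ_z ≈ 28 kPa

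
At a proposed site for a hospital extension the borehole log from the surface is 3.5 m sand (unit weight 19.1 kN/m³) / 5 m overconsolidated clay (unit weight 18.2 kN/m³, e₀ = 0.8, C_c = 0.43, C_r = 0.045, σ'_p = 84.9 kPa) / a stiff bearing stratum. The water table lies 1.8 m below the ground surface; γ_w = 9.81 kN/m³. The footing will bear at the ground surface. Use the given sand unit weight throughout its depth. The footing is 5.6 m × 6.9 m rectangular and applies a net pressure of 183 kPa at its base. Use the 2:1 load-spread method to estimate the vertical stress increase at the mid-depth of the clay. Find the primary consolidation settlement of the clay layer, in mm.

Mid-depth of clay below the ground surface: z = 3.5 + 5/2 = 6 m.
Total vertical stress at mid-clay: σ_v = 19.1×3.5 + 18.2×2.5 = 112.35 kPa.
Pore pressure: u = 9.81×(6 − 1.8) = 41.202 kPa.
Initial effective stress: σ'_0 = σ_v − u = 112.35 − 41.202 = 71.148 kPa.
Stress increase at mid-clay by the 2:1 spreading method:
Δσ = qBL/((B+z)(L+z)) = 183×5.6×6.9/((5.6+6)(6.9+6)) = 47.254 kPa
Final effective stress: σ'_f = 71.148 + 47.254 = 118.4 kPa.
σ'_f = 118.4 > σ'_p = 84.9 kPa, so the stress path crosses the preconsolidation pressure — recompression up to σ'_p, then virgin compression beyond:
S_c = H/(1+e₀)·[C_r·log₁₀(σ'_p/σ'_0) + C_c·log₁₀(σ'_f/σ'_p)]
    = 5/1.8 × [0.045×log₁₀(84.9/71.148) + 0.43×log₁₀(118.4/84.9)]
    = 2.7778 × [0.0034535 + 0.062111] = 0.1821 m

S_c ≈ 182 mm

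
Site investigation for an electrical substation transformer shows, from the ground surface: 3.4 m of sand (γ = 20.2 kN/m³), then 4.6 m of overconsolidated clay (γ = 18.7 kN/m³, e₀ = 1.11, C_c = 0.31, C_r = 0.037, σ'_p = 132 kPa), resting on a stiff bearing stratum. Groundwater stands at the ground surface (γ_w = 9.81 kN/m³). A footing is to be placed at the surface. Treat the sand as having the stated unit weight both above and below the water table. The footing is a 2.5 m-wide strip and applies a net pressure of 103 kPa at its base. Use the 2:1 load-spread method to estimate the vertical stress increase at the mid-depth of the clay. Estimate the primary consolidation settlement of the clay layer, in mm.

S_c ≈ 15.6 mm

Mid-depth of clay below the ground surface: z = 3.4 + 4.6/2 = 5.7 m.
Total vertical stress at mid-clay: σ_v = 20.2×3.4 + 18.7×2.3 = 111.69 kPa.
Pore pressure: u = 9.81×(5.7 − 0) = 55.917 kPa.
Initial effective stress: σ'_0 = σ_v − u = 111.69 − 55.917 = 55.773 kPa.
Stress increase at mid-clay by the 2:1 spreading method:
Δσ = qB/(B+z) = 103×2.5/(2.5+5.7) = 31.402 kPa
Final effective stress: σ'_f = 55.773 + 31.402 = 87.175 kPa.
σ'_f = 87.175 ≤ σ'_p = 132 kPa, so the clay remains overconsolidated and only the recompression index applies:
S_c = C_r·H/(1+e₀)·log₁₀(σ'_f/σ'_0) = 0.037×4.6/2.11×log₁₀(87.175/55.773)
    = 0.080664 × 0.19397 = 0.01565 m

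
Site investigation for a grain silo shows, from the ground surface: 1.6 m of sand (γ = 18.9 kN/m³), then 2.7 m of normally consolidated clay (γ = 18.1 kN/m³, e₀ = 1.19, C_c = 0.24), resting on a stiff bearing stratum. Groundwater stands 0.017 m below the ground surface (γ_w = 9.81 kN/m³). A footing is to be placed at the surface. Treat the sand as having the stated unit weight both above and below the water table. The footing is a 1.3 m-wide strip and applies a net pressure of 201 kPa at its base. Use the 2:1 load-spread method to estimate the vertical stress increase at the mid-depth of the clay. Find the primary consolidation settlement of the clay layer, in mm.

S_c ≈ 156 mm

Mid-depth of clay below the ground surface: z = 1.6 + 2.7/2 = 2.95 m.
Total vertical stress at mid-clay: σ_v = 18.9×1.6 + 18.1×1.35 = 54.675 kPa.
Pore pressure: u = 9.81×(2.95 − 0.017) = 28.773 kPa.
Initial effective stress: σ'_0 = σ_v − u = 54.675 − 28.773 = 25.902 kPa.
Stress increase at mid-clay by the 2:1 spreading method:
Δσ = qB/(B+z) = 201×1.3/(1.3+2.95) = 61.482 kPa
Final effective stress: σ'_f = σ'_0 + Δσ = 25.902 + 61.482 = 87.384 kPa.
Normally consolidated clay, so the full stress increment lies on the virgin compression line:
S_c = C_c·H/(1+e₀)·log₁₀(σ'_f/σ'_0) = 0.24×2.7/(1+1.19)×log₁₀(87.384/25.902)
    = 0.29589 × 0.5281 = 0.1563 m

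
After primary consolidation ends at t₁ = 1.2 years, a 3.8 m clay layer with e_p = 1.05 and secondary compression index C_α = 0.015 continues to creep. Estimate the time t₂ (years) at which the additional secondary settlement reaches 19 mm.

t₂ ≈ 5.79 years

S_s = C_α·H/(1+e_p)·log₁₀(t₂/t₁) ⇒ log₁₀(t₂/t₁) = S_s·(1+e_p)/(C_α·H).
log₁₀(t₂/t₁) = 0.019 × (1+1.05) / (0.015×3.8) = 0.6833
t₂ = t₁ × 10^0.6833 = 1.2 × 4.823 = 5.788 years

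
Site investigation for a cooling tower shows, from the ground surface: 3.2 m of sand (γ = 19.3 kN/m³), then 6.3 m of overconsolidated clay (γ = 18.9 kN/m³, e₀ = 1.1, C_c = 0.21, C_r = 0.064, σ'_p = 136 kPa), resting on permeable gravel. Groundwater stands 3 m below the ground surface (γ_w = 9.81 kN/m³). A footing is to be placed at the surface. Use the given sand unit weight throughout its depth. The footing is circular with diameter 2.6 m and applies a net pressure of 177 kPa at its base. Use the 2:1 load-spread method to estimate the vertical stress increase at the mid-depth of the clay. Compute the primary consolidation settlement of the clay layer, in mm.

Mid-depth of clay below the ground surface: z = 3.2 + 6.3/2 = 6.35 m.
Total vertical stress at mid-clay: σ_v = 19.3×3.2 + 18.9×3.15 = 121.3 kPa.
Pore pressure: u = 9.81×(6.35 − 3) = 32.864 kPa.
Initial effective stress: σ'_0 = σ_v − u = 121.3 − 32.864 = 88.436 kPa.
Stress increase at mid-clay by the 2:1 spreading method:
Δσ ≈ qD²/(D+z)² = 177×2.6²/(2.6+6.35)² = 14.937 kPa
Final effective stress: σ'_f = 88.436 + 14.937 = 103.37 kPa.
σ'_f = 103.37 ≤ σ'_p = 136 kPa, so the clay remains overconsolidated and only the recompression index applies:
S_c = C_r·H/(1+e₀)·log₁₀(σ'_f/σ'_0) = 0.064×6.3/2.1×log₁₀(103.37/88.436)
    = 0.192 × 0.067765 = 0.01301 m

S_c ≈ 13 mm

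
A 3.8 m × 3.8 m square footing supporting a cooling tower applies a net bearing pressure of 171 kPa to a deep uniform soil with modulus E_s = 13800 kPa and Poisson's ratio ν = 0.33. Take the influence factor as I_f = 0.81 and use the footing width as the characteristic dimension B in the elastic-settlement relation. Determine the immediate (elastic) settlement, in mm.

Immediate (elastic) settlement: S_e = q·B·(1−ν²)/E_s · I_f.
S_e = 171 × 3.8 × (1 − 0.33²) / 13800 × 0.81
    = 171 × 3.8 × 0.8911 / 13800 × 0.81
    = 0.03399 m = 33.99 mm

S_e ≈ 34 mm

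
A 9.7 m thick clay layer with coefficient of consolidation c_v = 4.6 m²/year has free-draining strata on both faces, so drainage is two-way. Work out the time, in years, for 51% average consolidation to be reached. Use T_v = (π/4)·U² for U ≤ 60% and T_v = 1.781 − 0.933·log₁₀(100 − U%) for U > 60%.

t ≈ 1.04 years

Drainage path length: H_d = H/2 = 4.85 m (double drainage).
U ≤ 60%: T_v = (π/4)·U² = (π/4)×0.51² = 0.20428.
t = T_v·H_d²/c_v = 0.20428×4.85²/4.6 = 1.045 years.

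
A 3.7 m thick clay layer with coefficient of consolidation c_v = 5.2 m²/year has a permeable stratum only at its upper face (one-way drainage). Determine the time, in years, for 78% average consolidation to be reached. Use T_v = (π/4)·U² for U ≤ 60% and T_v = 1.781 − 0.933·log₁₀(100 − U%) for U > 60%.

Drainage path length: H_d = H = 3.7 m (single drainage).
U > 60%: T_v = 1.781 − 0.933·log₁₀(100 − 78) = 0.52852.
t = T_v·H_d²/c_v = 0.52852×3.7²/5.2 = 1.391 years.

t ≈ 1.39 years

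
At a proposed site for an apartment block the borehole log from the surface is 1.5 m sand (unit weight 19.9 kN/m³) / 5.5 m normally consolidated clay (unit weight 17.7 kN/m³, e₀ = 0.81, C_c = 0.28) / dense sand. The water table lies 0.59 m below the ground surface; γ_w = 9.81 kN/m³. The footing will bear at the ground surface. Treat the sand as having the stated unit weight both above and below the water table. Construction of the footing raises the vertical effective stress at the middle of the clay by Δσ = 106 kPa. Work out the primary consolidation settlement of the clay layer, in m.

Mid-depth of clay below the ground surface: z = 1.5 + 5.5/2 = 4.25 m.
Total vertical stress at mid-clay: σ_v = 19.9×1.5 + 17.7×2.75 = 78.525 kPa.
Pore pressure: u = 9.81×(4.25 − 0.59) = 35.905 kPa.
Initial effective stress: σ'_0 = σ_v − u = 78.525 − 35.905 = 42.62 kPa.
Final effective stress: σ'_f = σ'_0 + Δσ = 42.62 + 106 = 148.62 kPa.
Normally consolidated clay, so the full stress increment lies on the virgin compression line:
S_c = C_c·H/(1+e₀)·log₁₀(σ'_f/σ'_0) = 0.28×5.5/(1+0.81)×log₁₀(148.62/42.62)
    = 0.85083 × 0.54246 = 0.4615 m

S_c ≈ 0.462 m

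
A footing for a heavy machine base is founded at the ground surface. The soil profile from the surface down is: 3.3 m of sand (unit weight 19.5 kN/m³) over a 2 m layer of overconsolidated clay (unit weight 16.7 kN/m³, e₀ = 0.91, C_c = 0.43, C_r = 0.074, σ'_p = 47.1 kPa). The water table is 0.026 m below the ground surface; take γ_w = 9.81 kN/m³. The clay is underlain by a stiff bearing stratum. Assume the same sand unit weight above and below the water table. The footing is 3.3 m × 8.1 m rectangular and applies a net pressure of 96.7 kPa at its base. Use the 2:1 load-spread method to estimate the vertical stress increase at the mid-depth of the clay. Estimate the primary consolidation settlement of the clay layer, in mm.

Mid-depth of clay below the ground surface: z = 3.3 + 2/2 = 4.3 m.
Total vertical stress at mid-clay: σ_v = 19.5×3.3 + 16.7×1 = 81.05 kPa.
Pore pressure: u = 9.81×(4.3 − 0.026) = 41.928 kPa.
Initial effective stress: σ'_0 = σ_v − u = 81.05 − 41.928 = 39.122 kPa.
Stress increase at mid-clay by the 2:1 spreading method:
Δσ = qBL/((B+z)(L+z)) = 96.7×3.3×8.1/((3.3+4.3)(8.1+4.3)) = 27.428 kPa
Final effective stress: σ'_f = 39.122 + 27.428 = 66.55 kPa.
σ'_f = 66.55 > σ'_p = 47.1 kPa, so the stress path crosses the preconsolidation pressure — recompression up to σ'_p, then virgin compression beyond:
S_c = H/(1+e₀)·[C_r·log₁₀(σ'_p/σ'_0) + C_c·log₁₀(σ'_f/σ'_p)]
    = 2/1.91 × [0.074×log₁₀(47.1/39.122) + 0.43×log₁₀(66.55/47.1)]
    = 1.0471 × [0.0059644 + 0.064555] = 0.07384 m

S_c ≈ 73.8 mm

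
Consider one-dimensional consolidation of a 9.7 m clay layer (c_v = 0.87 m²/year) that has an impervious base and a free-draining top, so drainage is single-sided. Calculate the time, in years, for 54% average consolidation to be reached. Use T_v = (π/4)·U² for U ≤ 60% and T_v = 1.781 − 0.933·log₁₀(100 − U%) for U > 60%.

t ≈ 24.8 years

Drainage path length: H_d = H = 9.7 m (single drainage).
U ≤ 60%: T_v = (π/4)·U² = (π/4)×0.54² = 0.22902.
t = T_v·H_d²/c_v = 0.22902×9.7²/0.87 = 24.77 years.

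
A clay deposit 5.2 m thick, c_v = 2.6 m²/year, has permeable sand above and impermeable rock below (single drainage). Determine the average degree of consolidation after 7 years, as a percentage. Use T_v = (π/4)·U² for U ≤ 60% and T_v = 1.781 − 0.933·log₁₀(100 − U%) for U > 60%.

U ≈ 84.6 %

Drainage path length: H_d = H = 5.2 m (single drainage).
T_v = c_v·t/H_d² = 2.6×7/5.2² = 0.67308.
T_v = 0.67308 corresponds to the U > 60% branch:
U = 1 − 10^((1.781 − T_v)/0.933)/100 = 0.846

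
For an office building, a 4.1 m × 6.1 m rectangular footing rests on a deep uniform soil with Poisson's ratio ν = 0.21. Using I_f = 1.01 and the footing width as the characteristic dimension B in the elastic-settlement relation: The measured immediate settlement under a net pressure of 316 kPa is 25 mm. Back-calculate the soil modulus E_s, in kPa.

E_s ≈ 50000 kPa

S_e = q·B·(1−ν²)/E_s · I_f  ⇒  E_s = q·B·(1−ν²)·I_f / S_e.
E_s = 316 × 4.1 × 0.9559 × 1.01 / 0.025 = 50030 kPa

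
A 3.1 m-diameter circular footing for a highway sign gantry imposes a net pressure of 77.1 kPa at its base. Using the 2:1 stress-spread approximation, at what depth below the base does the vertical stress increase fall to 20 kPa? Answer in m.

z ≈ 2.99 m

2:1 spreading — at depth z the loaded area has grown by z in each plan dimension:
qD²/(D+z)² = Δσ_z ⇒ z = D(√(q/Δσ_z) − 1) = 3.1×(√(77.1/20) − 1) = 2.987 m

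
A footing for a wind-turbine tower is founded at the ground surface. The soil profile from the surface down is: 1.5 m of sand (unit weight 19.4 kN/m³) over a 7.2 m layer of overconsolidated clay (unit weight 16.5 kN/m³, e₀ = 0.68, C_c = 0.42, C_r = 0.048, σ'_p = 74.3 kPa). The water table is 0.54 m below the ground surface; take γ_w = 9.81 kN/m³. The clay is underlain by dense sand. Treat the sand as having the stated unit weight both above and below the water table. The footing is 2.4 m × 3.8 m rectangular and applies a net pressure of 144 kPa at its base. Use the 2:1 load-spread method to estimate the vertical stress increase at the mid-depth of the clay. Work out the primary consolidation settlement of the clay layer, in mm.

Mid-depth of clay below the ground surface: z = 1.5 + 7.2/2 = 5.1 m.
Total vertical stress at mid-clay: σ_v = 19.4×1.5 + 16.5×3.6 = 88.5 kPa.
Pore pressure: u = 9.81×(5.1 − 0.54) = 44.734 kPa.
Initial effective stress: σ'_0 = σ_v − u = 88.5 − 44.734 = 43.766 kPa.
Stress increase at mid-clay by the 2:1 spreading method:
Δσ = qBL/((B+z)(L+z)) = 144×2.4×3.8/((2.4+5.1)(3.8+5.1)) = 19.675 kPa
Final effective stress: σ'_f = 43.766 + 19.675 = 63.441 kPa.
σ'_f = 63.441 ≤ σ'_p = 74.3 kPa, so the clay remains overconsolidated and only the recompression index applies:
S_c = C_r·H/(1+e₀)·log₁₀(σ'_f/σ'_0) = 0.048×7.2/1.68×log₁₀(63.441/43.766)
    = 0.20571 × 0.16123 = 0.03317 m

S_c ≈ 33.2 mm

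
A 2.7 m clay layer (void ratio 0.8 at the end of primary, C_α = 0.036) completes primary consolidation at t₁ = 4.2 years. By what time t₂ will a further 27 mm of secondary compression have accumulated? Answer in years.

S_s = C_α·H/(1+e_p)·log₁₀(t₂/t₁) ⇒ log₁₀(t₂/t₁) = S_s·(1+e_p)/(C_α·H).
log₁₀(t₂/t₁) = 0.027 × (1+0.8) / (0.036×2.7) = 0.5
t₂ = t₁ × 10^0.5 = 4.2 × 3.162 = 13.28 years

t₂ ≈ 13.3 years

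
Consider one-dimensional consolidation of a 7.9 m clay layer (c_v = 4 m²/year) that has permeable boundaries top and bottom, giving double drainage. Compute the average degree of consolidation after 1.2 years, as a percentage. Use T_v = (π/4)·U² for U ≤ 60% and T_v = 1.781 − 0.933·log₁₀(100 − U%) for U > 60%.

Drainage path length: H_d = H/2 = 3.95 m (double drainage).
T_v = c_v·t/H_d² = 4×1.2/3.95² = 0.30764.
T_v = 0.30764 corresponds to the U > 60% branch:
U = 1 − 10^((1.781 − T_v)/0.933)/100 = 0.6205

U ≈ 62.1 %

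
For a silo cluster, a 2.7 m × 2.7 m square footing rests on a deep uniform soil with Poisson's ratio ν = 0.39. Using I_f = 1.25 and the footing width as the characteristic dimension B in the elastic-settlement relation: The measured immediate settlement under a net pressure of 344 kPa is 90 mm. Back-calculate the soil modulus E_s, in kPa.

E_s ≈ 10900 kPa

S_e = q·B·(1−ν²)/E_s · I_f  ⇒  E_s = q·B·(1−ν²)·I_f / S_e.
E_s = 344 × 2.7 × 0.8479 × 1.25 / 0.09 = 10940 kPa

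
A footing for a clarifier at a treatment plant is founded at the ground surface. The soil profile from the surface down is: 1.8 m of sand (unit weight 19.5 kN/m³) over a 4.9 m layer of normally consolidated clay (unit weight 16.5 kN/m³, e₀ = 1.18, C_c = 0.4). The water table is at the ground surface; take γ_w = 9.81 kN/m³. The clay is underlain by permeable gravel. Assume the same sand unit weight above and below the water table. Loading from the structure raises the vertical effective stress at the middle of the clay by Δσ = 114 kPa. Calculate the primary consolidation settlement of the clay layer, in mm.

S_c ≈ 576 mm

Mid-depth of clay below the ground surface: z = 1.8 + 4.9/2 = 4.25 m.
Total vertical stress at mid-clay: σ_v = 19.5×1.8 + 16.5×2.45 = 75.525 kPa.
Pore pressure: u = 9.81×(4.25 − 0) = 41.693 kPa.
Initial effective stress: σ'_0 = σ_v − u = 75.525 − 41.693 = 33.832 kPa.
Final effective stress: σ'_f = σ'_0 + Δσ = 33.832 + 114 = 147.83 kPa.
Normally consolidated clay, so the full stress increment lies on the virgin compression line:
S_c = C_c·H/(1+e₀)·log₁₀(σ'_f/σ'_0) = 0.4×4.9/(1+1.18)×log₁₀(147.83/33.832)
    = 0.89908 × 0.64043 = 0.5758 m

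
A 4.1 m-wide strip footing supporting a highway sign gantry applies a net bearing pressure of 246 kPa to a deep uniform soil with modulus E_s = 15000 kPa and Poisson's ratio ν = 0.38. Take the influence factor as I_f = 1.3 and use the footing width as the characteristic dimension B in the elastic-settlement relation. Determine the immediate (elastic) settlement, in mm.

S_e ≈ 74.8 mm

Immediate (elastic) settlement: S_e = q·B·(1−ν²)/E_s · I_f.
S_e = 246 × 4.1 × (1 − 0.38²) / 15000 × 1.3
    = 246 × 4.1 × 0.8556 / 15000 × 1.3
    = 0.07479 m = 74.79 mm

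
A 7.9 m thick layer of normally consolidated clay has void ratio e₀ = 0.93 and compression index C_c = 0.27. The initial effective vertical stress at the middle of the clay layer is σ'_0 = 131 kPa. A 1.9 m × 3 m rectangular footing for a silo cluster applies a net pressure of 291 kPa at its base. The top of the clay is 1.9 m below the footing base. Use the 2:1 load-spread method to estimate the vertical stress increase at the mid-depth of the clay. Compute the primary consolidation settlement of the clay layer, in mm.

Mid-depth of clay below the footing base: z = 1.9 + 7.9/2 = 5.85 m.
Stress increase at mid-clay by the 2:1 spreading method:
Δσ = qBL/((B+z)(L+z)) = 291×1.9×3/((1.9+5.85)(3+5.85)) = 24.184 kPa
Final effective stress: σ'_f = σ'_0 + Δσ = 131 + 24.184 = 155.18 kPa.
Normally consolidated clay, so the full stress increment lies on the virgin compression line:
S_c = C_c·H/(1+e₀)·log₁₀(σ'_f/σ'_0) = 0.27×7.9/(1+0.93)×log₁₀(155.18/131)
    = 1.1052 × 0.073564 = 0.0813 m

S_c ≈ 81.3 mm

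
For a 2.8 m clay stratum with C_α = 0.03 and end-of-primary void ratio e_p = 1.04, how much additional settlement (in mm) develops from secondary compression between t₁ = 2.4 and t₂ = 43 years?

S_s ≈ 51.6 mm

Secondary compression: S_s = C_α·H/(1+e_p)·log₁₀(t₂/t₁)
S_s = 0.03×2.8/(1+1.04)×log₁₀(43/2.4)
    = 0.04118 × 1.253 = 0.0516 m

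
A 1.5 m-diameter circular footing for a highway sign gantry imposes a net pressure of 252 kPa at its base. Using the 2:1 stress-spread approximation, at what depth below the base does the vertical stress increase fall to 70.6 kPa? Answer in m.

2:1 spreading — at depth z the loaded area has grown by z in each plan dimension:
qD²/(D+z)² = Δσ_z ⇒ z = D(√(q/Δσ_z) − 1) = 1.5×(√(252/70.6) − 1) = 1.334 m

z ≈ 1.33 m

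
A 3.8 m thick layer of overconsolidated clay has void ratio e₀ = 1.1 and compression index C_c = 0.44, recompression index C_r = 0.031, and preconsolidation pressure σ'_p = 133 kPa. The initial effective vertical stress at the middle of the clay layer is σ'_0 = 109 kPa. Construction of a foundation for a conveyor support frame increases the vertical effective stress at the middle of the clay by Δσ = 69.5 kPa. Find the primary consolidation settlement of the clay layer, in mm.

Final effective stress: σ'_f = 109 + 69.5 = 178.5 kPa.
σ'_f = 178.5 > σ'_p = 133 kPa, so the stress path crosses the preconsolidation pressure — recompression up to σ'_p, then virgin compression beyond:
S_c = H/(1+e₀)·[C_r·log₁₀(σ'_p/σ'_0) + C_c·log₁₀(σ'_f/σ'_p)]
    = 3.8/2.1 × [0.031×log₁₀(133/109) + 0.44×log₁₀(178.5/133)]
    = 1.8095 × [0.0026792 + 0.056226] = 0.1066 m

S_c ≈ 107 mm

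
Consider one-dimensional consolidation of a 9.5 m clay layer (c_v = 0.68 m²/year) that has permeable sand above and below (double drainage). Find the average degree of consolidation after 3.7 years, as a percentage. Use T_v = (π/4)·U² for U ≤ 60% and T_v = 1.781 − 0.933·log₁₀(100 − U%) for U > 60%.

Drainage path length: H_d = H/2 = 4.75 m (double drainage).
T_v = c_v·t/H_d² = 0.68×3.7/4.75² = 0.11151.
T_v = 0.11151 corresponds to the U ≤ 60% branch:
U = √(4T_v/π) = 0.3768

U ≈ 37.7 %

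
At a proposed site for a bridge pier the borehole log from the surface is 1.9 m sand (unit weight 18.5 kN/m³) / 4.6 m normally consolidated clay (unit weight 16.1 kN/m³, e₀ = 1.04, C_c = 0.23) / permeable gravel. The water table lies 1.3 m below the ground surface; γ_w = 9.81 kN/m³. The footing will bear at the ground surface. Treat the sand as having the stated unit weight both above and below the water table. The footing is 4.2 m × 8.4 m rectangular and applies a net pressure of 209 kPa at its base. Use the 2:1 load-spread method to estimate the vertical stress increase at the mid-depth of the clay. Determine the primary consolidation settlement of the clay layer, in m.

Mid-depth of clay below the ground surface: z = 1.9 + 4.6/2 = 4.2 m.
Total vertical stress at mid-clay: σ_v = 18.5×1.9 + 16.1×2.3 = 72.18 kPa.
Pore pressure: u = 9.81×(4.2 − 1.3) = 28.449 kPa.
Initial effective stress: σ'_0 = σ_v − u = 72.18 − 28.449 = 43.731 kPa.
Stress increase at mid-clay by the 2:1 spreading method:
Δσ = qBL/((B+z)(L+z)) = 209×4.2×8.4/((4.2+4.2)(8.4+4.2)) = 69.667 kPa
Final effective stress: σ'_f = σ'_0 + Δσ = 43.731 + 69.667 = 113.4 kPa.
Normally consolidated clay, so the full stress increment lies on the virgin compression line:
S_c = C_c·H/(1+e₀)·log₁₀(σ'_f/σ'_0) = 0.23×4.6/(1+1.04)×log₁₀(113.4/43.731)
    = 0.51863 × 0.41382 = 0.2146 m

S_c ≈ 0.215 m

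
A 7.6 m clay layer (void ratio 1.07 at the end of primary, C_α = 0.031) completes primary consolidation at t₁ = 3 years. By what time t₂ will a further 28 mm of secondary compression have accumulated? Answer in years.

S_s = C_α·H/(1+e_p)·log₁₀(t₂/t₁) ⇒ log₁₀(t₂/t₁) = S_s·(1+e_p)/(C_α·H).
log₁₀(t₂/t₁) = 0.028 × (1+1.07) / (0.031×7.6) = 0.246
t₂ = t₁ × 10^0.246 = 3 × 1.762 = 5.286 years

t₂ ≈ 5.29 years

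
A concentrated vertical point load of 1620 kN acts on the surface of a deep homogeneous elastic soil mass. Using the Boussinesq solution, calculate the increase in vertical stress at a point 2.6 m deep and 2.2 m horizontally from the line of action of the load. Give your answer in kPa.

Boussinesq vertical stress below a point load on an elastic half-space:
Δσ_z = 3P/(2πz²) · [1 + (r/z)²]^(−5/2)
r/z = 2.2/2.6 = 0.84615; [1+(r/z)²]^(−5/2) = 0.25925.
Δσ_z = 3×1620/(2π×2.6²) × 0.25925 = 114.42 × 0.25925 = 29.66 kPa

Δσ_z ≈ 29.7 kPa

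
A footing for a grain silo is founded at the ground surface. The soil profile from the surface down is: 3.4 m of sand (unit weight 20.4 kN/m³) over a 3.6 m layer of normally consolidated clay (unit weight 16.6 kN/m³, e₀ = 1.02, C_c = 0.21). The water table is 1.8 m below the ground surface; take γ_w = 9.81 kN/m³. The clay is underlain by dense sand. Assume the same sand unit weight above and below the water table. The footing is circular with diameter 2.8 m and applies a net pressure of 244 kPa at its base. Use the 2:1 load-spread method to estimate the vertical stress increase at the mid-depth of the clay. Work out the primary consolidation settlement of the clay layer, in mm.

Mid-depth of clay below the ground surface: z = 3.4 + 3.6/2 = 5.2 m.
Total vertical stress at mid-clay: σ_v = 20.4×3.4 + 16.6×1.8 = 99.24 kPa.
Pore pressure: u = 9.81×(5.2 − 1.8) = 33.354 kPa.
Initial effective stress: σ'_0 = σ_v − u = 99.24 − 33.354 = 65.886 kPa.
Stress increase at mid-clay by the 2:1 spreading method:
Δσ ≈ qD²/(D+z)² = 244×2.8²/(2.8+5.2)² = 29.89 kPa
Final effective stress: σ'_f = σ'_0 + Δσ = 65.886 + 29.89 = 95.776 kPa.
Normally consolidated clay, so the full stress increment lies on the virgin compression line:
S_c = C_c·H/(1+e₀)·log₁₀(σ'_f/σ'_0) = 0.21×3.6/(1+1.02)×log₁₀(95.776/65.886)
    = 0.37426 × 0.16246 = 0.0608 m

S_c ≈ 60.8 mm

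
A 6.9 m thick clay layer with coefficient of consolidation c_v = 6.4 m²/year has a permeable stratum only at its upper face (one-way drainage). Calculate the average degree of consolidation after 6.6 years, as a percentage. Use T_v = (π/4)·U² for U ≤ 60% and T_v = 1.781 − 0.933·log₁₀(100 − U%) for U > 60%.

Drainage path length: H_d = H = 6.9 m (single drainage).
T_v = c_v·t/H_d² = 6.4×6.6/6.9² = 0.88721.
T_v = 0.88721 corresponds to the U > 60% branch:
U = 1 − 10^((1.781 − T_v)/0.933)/100 = 0.9092

U ≈ 90.9 %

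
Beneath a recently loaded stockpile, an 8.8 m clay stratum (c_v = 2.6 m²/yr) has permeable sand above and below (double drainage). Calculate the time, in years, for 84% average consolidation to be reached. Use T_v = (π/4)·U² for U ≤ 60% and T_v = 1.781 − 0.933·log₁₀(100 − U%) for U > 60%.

t ≈ 4.9 years

Drainage path length: H_d = H/2 = 4.4 m (double drainage).
U > 60%: T_v = 1.781 − 0.933·log₁₀(100 − 84) = 0.65756.
t = T_v·H_d²/c_v = 0.65756×4.4²/2.6 = 4.896 years.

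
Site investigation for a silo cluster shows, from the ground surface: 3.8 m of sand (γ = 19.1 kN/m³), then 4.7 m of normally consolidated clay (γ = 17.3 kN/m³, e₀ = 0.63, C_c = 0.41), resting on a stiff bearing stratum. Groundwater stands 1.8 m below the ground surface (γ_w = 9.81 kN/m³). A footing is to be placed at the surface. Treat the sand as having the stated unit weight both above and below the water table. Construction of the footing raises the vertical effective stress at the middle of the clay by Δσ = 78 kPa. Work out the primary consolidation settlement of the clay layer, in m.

S_c ≈ 0.382 m

Mid-depth of clay below the ground surface: z = 3.8 + 4.7/2 = 6.15 m.
Total vertical stress at mid-clay: σ_v = 19.1×3.8 + 17.3×2.35 = 113.23 kPa.
Pore pressure: u = 9.81×(6.15 − 1.8) = 42.673 kPa.
Initial effective stress: σ'_0 = σ_v − u = 113.23 − 42.673 = 70.557 kPa.
Final effective stress: σ'_f = σ'_0 + Δσ = 70.557 + 78 = 148.56 kPa.
Normally consolidated clay, so the full stress increment lies on the virgin compression line:
S_c = C_c·H/(1+e₀)·log₁₀(σ'_f/σ'_0) = 0.41×4.7/(1+0.63)×log₁₀(148.56/70.557)
    = 1.1822 × 0.32336 = 0.3823 m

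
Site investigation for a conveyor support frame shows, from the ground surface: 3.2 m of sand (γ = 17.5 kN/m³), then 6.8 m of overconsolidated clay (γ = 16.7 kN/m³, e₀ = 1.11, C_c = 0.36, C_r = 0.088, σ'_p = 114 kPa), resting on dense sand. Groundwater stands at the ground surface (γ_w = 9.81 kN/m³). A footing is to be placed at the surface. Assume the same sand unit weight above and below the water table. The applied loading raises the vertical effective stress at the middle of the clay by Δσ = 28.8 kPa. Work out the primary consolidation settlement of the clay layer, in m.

Mid-depth of clay below the ground surface: z = 3.2 + 6.8/2 = 6.6 m.
Total vertical stress at mid-clay: σ_v = 17.5×3.2 + 16.7×3.4 = 112.78 kPa.
Pore pressure: u = 9.81×(6.6 − 0) = 64.746 kPa.
Initial effective stress: σ'_0 = σ_v − u = 112.78 − 64.746 = 48.034 kPa.
Final effective stress: σ'_f = 48.034 + 28.8 = 76.834 kPa.
σ'_f = 76.834 ≤ σ'_p = 114 kPa, so the clay remains overconsolidated and only the recompression index applies:
S_c = C_r·H/(1+e₀)·log₁₀(σ'_f/σ'_0) = 0.088×6.8/2.11×log₁₀(76.834/48.034)
    = 0.2836 × 0.204 = 0.05785 m

S_c ≈ 0.0579 m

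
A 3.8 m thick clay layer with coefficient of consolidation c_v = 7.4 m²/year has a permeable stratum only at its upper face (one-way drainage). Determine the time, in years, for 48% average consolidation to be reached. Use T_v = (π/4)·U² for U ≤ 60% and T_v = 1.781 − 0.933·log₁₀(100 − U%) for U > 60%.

t ≈ 0.353 years

Drainage path length: H_d = H = 3.8 m (single drainage).
U ≤ 60%: T_v = (π/4)·U² = (π/4)×0.48² = 0.18096.
t = T_v·H_d²/c_v = 0.18096×3.8²/7.4 = 0.3531 years.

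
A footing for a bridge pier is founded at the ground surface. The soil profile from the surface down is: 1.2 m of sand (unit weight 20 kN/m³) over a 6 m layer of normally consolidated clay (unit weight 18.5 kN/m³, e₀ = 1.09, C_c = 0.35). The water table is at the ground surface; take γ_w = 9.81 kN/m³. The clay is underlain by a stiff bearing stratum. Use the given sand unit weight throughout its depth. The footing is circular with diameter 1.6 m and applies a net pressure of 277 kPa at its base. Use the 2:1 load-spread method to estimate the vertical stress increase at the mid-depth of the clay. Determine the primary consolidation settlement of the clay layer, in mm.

S_c ≈ 191 mm

Mid-depth of clay below the ground surface: z = 1.2 + 6/2 = 4.2 m.
Total vertical stress at mid-clay: σ_v = 20×1.2 + 18.5×3 = 79.5 kPa.
Pore pressure: u = 9.81×(4.2 − 0) = 41.202 kPa.
Initial effective stress: σ'_0 = σ_v − u = 79.5 − 41.202 = 38.298 kPa.
Stress increase at mid-clay by the 2:1 spreading method:
Δσ ≈ qD²/(D+z)² = 277×1.6²/(1.6+4.2)² = 21.08 kPa
Final effective stress: σ'_f = σ'_0 + Δσ = 38.298 + 21.08 = 59.378 kPa.
Normally consolidated clay, so the full stress increment lies on the virgin compression line:
S_c = C_c·H/(1+e₀)·log₁₀(σ'_f/σ'_0) = 0.35×6/(1+1.09)×log₁₀(59.378/38.298)
    = 1.0048 × 0.19045 = 0.1914 m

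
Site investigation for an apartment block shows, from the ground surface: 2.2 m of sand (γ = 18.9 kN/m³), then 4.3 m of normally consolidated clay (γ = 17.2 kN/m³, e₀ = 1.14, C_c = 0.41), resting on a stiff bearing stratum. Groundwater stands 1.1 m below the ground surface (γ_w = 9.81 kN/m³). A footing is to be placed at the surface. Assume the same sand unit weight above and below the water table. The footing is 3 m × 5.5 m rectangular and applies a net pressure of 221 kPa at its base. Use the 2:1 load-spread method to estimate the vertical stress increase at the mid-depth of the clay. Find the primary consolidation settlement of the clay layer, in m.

S_c ≈ 0.262 m

Mid-depth of clay below the ground surface: z = 2.2 + 4.3/2 = 4.35 m.
Total vertical stress at mid-clay: σ_v = 18.9×2.2 + 17.2×2.15 = 78.56 kPa.
Pore pressure: u = 9.81×(4.35 − 1.1) = 31.883 kPa.
Initial effective stress: σ'_0 = σ_v − u = 78.56 − 31.883 = 46.677 kPa.
Stress increase at mid-clay by the 2:1 spreading method:
Δσ = qBL/((B+z)(L+z)) = 221×3×5.5/((3+4.35)(5.5+4.35)) = 50.368 kPa
Final effective stress: σ'_f = σ'_0 + Δσ = 46.677 + 50.368 = 97.045 kPa.
Normally consolidated clay, so the full stress increment lies on the virgin compression line:
S_c = C_c·H/(1+e₀)·log₁₀(σ'_f/σ'_0) = 0.41×4.3/(1+1.14)×log₁₀(97.045/46.677)
    = 0.82383 × 0.31787 = 0.2619 m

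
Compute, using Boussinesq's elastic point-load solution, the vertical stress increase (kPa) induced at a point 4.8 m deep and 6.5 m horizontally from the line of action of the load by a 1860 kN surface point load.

Boussinesq vertical stress below a point load on an elastic half-space:
Δσ_z = 3P/(2πz²) · [1 + (r/z)²]^(−5/2)
r/z = 6.5/4.8 = 1.3542; [1+(r/z)²]^(−5/2) = 0.073976.
Δσ_z = 3×1860/(2π×4.8²) × 0.073976 = 38.545 × 0.073976 = 2.851 kPa

Δσ_z ≈ 2.85 kPa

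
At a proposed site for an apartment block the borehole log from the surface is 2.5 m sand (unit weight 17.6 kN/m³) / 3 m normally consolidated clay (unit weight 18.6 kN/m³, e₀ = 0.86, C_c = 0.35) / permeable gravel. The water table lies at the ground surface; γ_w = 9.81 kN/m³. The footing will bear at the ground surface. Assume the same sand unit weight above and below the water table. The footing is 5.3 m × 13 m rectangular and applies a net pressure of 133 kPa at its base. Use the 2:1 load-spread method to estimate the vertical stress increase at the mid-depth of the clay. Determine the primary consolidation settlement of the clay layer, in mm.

S_c ≈ 250 mm

Mid-depth of clay below the ground surface: z = 2.5 + 3/2 = 4 m.
Total vertical stress at mid-clay: σ_v = 17.6×2.5 + 18.6×1.5 = 71.9 kPa.
Pore pressure: u = 9.81×(4 − 0) = 39.24 kPa.
Initial effective stress: σ'_0 = σ_v − u = 71.9 − 39.24 = 32.66 kPa.
Stress increase at mid-clay by the 2:1 spreading method:
Δσ = qBL/((B+z)(L+z)) = 133×5.3×13/((5.3+4)(13+4)) = 57.961 kPa
Final effective stress: σ'_f = σ'_0 + Δσ = 32.66 + 57.961 = 90.621 kPa.
Normally consolidated clay, so the full stress increment lies on the virgin compression line:
S_c = C_c·H/(1+e₀)·log₁₀(σ'_f/σ'_0) = 0.35×3/(1+0.86)×log₁₀(90.621/32.66)
    = 0.56452 × 0.44321 = 0.2502 m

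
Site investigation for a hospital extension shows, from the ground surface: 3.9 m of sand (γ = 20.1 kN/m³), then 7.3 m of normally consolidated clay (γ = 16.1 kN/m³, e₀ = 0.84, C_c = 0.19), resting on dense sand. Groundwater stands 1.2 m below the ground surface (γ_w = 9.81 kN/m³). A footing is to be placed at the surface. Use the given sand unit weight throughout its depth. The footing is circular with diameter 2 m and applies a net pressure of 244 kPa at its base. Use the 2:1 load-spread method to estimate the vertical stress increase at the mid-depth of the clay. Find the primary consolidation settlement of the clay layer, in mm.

S_c ≈ 43.7 mm

Mid-depth of clay below the ground surface: z = 3.9 + 7.3/2 = 7.55 m.
Total vertical stress at mid-clay: σ_v = 20.1×3.9 + 16.1×3.65 = 137.16 kPa.
Pore pressure: u = 9.81×(7.55 − 1.2) = 62.294 kPa.
Initial effective stress: σ'_0 = σ_v − u = 137.16 − 62.294 = 74.866 kPa.
Stress increase at mid-clay by the 2:1 spreading method:
Δσ ≈ qD²/(D+z)² = 244×2²/(2+7.55)² = 10.701 kPa
Final effective stress: σ'_f = σ'_0 + Δσ = 74.866 + 10.701 = 85.567 kPa.
Normally consolidated clay, so the full stress increment lies on the virgin compression line:
S_c = C_c·H/(1+e₀)·log₁₀(σ'_f/σ'_0) = 0.19×7.3/(1+0.84)×log₁₀(85.567/74.866)
    = 0.7538 × 0.058022 = 0.04374 m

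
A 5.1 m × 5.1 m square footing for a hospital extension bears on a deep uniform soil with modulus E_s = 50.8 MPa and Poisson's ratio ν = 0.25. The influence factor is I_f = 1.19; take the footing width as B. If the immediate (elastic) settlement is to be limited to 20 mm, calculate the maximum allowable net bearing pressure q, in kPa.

E_s = 50.8 MPa = 50800 kPa.
S_e = q·B·(1−ν²)/E_s · I_f  ⇒  q = S_e·E_s / (B·(1−ν²)·I_f).
q = 0.02 × 50800 / (5.1 × 0.9375 × 1.19) = 178.6 kPa

q ≈ 179 kPa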